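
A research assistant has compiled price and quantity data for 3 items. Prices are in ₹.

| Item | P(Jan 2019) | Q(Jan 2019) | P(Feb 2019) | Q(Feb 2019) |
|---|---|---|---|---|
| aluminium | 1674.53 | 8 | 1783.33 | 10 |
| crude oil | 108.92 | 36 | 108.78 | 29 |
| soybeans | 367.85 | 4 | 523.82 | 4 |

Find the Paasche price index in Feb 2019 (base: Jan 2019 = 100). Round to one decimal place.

Paasche price index uses current-period quantities as weights.
ΣP(Feb 2019)·Q(Feb 2019) = 1783.33×10 + 108.78×29 + 523.82×4 = 17833.3 + 3154.62 + 2095.28 = 23083.2
ΣP(Jan 2019)·Q(Feb 2019) = 1674.53×10 + 108.92×29 + 367.85×4 = 16745.3 + 3158.68 + 1471.4 = 21375.38
Index = 23083.2 / 21375.38 × 100 = 107.9897

108.0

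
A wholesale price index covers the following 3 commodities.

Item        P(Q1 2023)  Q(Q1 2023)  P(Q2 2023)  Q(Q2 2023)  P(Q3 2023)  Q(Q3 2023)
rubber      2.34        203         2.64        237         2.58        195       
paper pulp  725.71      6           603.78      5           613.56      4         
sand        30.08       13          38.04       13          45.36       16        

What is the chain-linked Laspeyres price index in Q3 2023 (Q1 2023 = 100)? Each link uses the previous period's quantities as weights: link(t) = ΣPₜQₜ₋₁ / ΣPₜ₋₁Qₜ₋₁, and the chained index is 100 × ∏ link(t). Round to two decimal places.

Link Q1 2023→Q2 2023:
ΣP(Q2 2023)Q(Q1 2023) = 2.64×203 + 603.78×6 + 38.04×13 = 535.92 + 3622.68 + 494.52 = 4653.12
ΣP(Q1 2023)Q(Q1 2023) = 2.34×203 + 725.71×6 + 30.08×13 = 475.02 + 4354.26 + 391.04 = 5220.32
link = 4653.12/5220.32 = 0.891348
Link Q2 2023→Q3 2023:
ΣP(Q3 2023)Q(Q2 2023) = 2.58×237 + 613.56×5 + 45.36×13 = 611.46 + 3067.8 + 589.68 = 4268.94
ΣP(Q2 2023)Q(Q2 2023) = 2.64×237 + 603.78×5 + 38.04×13 = 625.68 + 3018.9 + 494.52 = 4139.1
link = 4268.94/4139.1 = 1.031369
Chained index = 100 × 0.891348 × 1.031369 = 91.9308

91.93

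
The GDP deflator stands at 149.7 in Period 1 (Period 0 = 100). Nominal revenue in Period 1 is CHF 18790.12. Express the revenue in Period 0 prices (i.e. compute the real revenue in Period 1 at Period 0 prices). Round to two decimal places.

Real = Nominal ÷ (Index/100) = 18790.12 ÷ (149.7/100)
     = 18790.12 ÷ 1.497 = 12551.8504

12551.85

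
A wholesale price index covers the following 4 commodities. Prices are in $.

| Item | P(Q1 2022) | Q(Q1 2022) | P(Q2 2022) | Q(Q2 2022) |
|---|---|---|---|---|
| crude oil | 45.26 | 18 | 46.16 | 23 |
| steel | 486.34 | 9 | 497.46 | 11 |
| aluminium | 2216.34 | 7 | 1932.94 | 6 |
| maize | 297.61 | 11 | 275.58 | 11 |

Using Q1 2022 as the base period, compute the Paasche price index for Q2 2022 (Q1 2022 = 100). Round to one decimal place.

92.2

Paasche price index uses current-period quantities as weights.
ΣP(Q2 2022)·Q(Q2 2022) = 46.16×23 + 497.46×11 + 1932.94×6 + 275.58×11 = 1061.68 + 5472.06 + 11597.64 + 3031.38 = 21162.76
ΣP(Q1 2022)·Q(Q2 2022) = 45.26×23 + 486.34×11 + 2216.34×6 + 297.61×11 = 1040.98 + 5349.74 + 13298.04 + 3273.71 = 22962.47
Index = 21162.76 / 22962.47 × 100 = 92.1624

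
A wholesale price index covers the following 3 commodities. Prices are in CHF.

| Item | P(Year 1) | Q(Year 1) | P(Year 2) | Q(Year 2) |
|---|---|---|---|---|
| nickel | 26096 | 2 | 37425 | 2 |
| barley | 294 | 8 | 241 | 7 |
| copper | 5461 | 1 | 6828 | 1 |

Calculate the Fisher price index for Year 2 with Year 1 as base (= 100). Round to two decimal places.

Laspeyres component (base-period weights):
ΣP(Year 2)Q(Year 1) = 37425×2 + 241×8 + 6828×1 = 74850 + 1928 + 6828 = 83606
ΣP(Year 1)Q(Year 1) = 26096×2 + 294×8 + 5461×1 = 52192 + 2352 + 5461 = 60005
L = 83606 / 60005 × 100 = 139.3317
Paasche component (current-period weights):
ΣP(Year 2)Q(Year 2) = 37425×2 + 241×7 + 6828×1 = 74850 + 1687 + 6828 = 83365
ΣP(Year 1)Q(Year 2) = 26096×2 + 294×7 + 5461×1 = 52192 + 2058 + 5461 = 59711
P = 83365 / 59711 × 100 = 139.6141
Fisher = √(L × P) = √(139.3317 × 139.6141) = 139.4729

139.47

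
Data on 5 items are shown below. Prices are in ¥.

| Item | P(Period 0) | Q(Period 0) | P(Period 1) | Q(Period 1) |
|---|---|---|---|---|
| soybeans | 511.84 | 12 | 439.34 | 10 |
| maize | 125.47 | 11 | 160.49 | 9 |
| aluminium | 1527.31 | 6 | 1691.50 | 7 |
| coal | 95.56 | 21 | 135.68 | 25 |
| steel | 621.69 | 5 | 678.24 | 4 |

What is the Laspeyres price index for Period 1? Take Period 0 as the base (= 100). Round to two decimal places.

Laspeyres price index uses base-period quantities as weights.
ΣP(Period 1)·Q(Period 0) = 439.34×12 + 160.49×11 + 1691.50×6 + 135.68×21 + 678.24×5 = 5272.08 + 1765.39 + 10149 + 2849.28 + 3391.2 = 23426.95
ΣP(Period 0)·Q(Period 0) = 511.84×12 + 125.47×11 + 1527.31×6 + 95.56×21 + 621.69×5 = 6142.08 + 1380.17 + 9163.86 + 2006.76 + 3108.45 = 21801.32
Index = 23426.95 / 21801.32 × 100 = 107.4566

107.46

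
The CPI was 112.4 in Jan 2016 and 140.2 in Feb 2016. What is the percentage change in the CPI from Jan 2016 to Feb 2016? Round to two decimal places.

Change = (140.2 − 112.4) / 112.4 × 100
       = 27.8 / 112.4 × 100 = 24.7331%

24.73%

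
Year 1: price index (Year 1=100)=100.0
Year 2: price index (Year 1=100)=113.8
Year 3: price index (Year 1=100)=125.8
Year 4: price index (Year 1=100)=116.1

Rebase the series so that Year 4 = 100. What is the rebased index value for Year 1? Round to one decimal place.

86.1

Rebased(Year 1) = 100.0 / 116.1 × 100 = 86.1326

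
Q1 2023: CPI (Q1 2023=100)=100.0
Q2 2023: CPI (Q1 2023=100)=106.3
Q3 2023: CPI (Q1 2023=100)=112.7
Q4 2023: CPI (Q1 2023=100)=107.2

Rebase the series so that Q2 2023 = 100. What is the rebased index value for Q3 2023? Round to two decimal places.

106.02

Rebased(Q3 2023) = 112.7 / 106.3 × 100 = 106.0207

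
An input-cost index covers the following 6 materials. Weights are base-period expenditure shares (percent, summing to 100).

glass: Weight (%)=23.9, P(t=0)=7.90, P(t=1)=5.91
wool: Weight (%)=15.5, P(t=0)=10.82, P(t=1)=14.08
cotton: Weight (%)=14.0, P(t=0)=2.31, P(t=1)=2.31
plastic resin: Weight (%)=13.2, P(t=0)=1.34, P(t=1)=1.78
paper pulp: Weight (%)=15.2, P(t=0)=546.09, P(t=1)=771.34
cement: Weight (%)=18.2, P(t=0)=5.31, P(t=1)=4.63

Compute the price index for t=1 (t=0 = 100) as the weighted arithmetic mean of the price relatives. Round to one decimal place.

106.9

glass: 23.9 × (5.91/7.90) = 23.9 × 0.748101 = 17.8796
wool: 15.5 × (14.08/10.82) = 15.5 × 1.301294 = 20.1701
cotton: 14.0 × (2.31/2.31) = 14.0 × 1.000000 = 14.0000
plastic resin: 13.2 × (1.78/1.34) = 13.2 × 1.328358 = 17.5343
paper pulp: 15.2 × (771.34/546.09) = 15.2 × 1.412478 = 21.4697
cement: 18.2 × (4.63/5.31) = 18.2 × 0.871940 = 15.8693
Index = Σ wᵢ·(p₁ᵢ/p₀ᵢ) = 17.8796 + 20.1701 + 14.0000 + 17.5343 + 21.4697 + 15.8693 = 106.9230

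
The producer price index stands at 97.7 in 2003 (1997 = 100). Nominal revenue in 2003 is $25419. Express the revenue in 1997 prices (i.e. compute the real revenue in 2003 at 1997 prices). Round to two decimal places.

Real = Nominal ÷ (Index/100) = 25419 ÷ (97.7/100)
     = 25419 ÷ 0.977 = 26017.4002

26017.40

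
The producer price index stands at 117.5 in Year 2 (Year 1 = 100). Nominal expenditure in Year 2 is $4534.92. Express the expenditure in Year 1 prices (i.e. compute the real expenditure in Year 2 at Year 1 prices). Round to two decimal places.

Real = Nominal ÷ (Index/100) = 4534.92 ÷ (117.5/100)
     = 4534.92 ÷ 1.175 = 3859.5064

3859.51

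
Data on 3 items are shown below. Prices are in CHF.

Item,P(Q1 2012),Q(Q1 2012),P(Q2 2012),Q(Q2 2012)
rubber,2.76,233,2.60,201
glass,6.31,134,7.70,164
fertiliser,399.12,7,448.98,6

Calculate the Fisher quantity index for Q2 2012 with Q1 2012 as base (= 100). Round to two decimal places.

Laspeyres component (base-period weights):
ΣP(Q1 2012)Q(Q2 2012) = 2.76×201 + 6.31×164 + 399.12×6 = 554.76 + 1034.84 + 2394.72 = 3984.32
ΣP(Q1 2012)Q(Q1 2012) = 2.76×233 + 6.31×134 + 399.12×7 = 643.08 + 845.54 + 2793.84 = 4282.46
L = 3984.32 / 4282.46 × 100 = 93.0381
Paasche component (current-period weights):
ΣP(Q2 2012)Q(Q2 2012) = 2.60×201 + 7.70×164 + 448.98×6 = 522.6 + 1262.8 + 2693.88 = 4479.28
ΣP(Q2 2012)Q(Q1 2012) = 2.60×233 + 7.70×134 + 448.98×7 = 605.8 + 1031.8 + 3142.86 = 4780.46
P = 4479.28 / 4780.46 × 100 = 93.6998
Fisher = √(L × P) = √(93.0381 × 93.6998) = 93.3684

93.37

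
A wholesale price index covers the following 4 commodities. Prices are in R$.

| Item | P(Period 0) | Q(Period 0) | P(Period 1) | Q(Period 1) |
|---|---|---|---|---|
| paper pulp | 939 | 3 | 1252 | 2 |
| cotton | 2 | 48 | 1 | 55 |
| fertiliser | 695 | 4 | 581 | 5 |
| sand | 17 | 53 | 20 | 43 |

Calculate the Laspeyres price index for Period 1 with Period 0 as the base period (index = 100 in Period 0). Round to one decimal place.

109.0

Laspeyres price index uses base-period quantities as weights.
ΣP(Period 1)·Q(Period 0) = 1252×3 + 1×48 + 581×4 + 20×53 = 3756 + 48 + 2324 + 1060 = 7188
ΣP(Period 0)·Q(Period 0) = 939×3 + 2×48 + 695×4 + 17×53 = 2817 + 96 + 2780 + 901 = 6594
Index = 7188 / 6594 × 100 = 109.0082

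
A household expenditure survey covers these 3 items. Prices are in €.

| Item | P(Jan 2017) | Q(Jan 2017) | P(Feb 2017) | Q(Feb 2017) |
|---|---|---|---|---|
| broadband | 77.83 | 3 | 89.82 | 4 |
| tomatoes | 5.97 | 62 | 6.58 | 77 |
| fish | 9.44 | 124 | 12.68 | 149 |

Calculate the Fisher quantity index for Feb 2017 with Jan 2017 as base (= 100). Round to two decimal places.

Laspeyres component (base-period weights):
ΣP(Jan 2017)Q(Feb 2017) = 77.83×4 + 5.97×77 + 9.44×149 = 311.32 + 459.69 + 1406.56 = 2177.57
ΣP(Jan 2017)Q(Jan 2017) = 77.83×3 + 5.97×62 + 9.44×124 = 233.49 + 370.14 + 1170.56 = 1774.19
L = 2177.57 / 1774.19 × 100 = 122.7360
Paasche component (current-period weights):
ΣP(Feb 2017)Q(Feb 2017) = 89.82×4 + 6.58×77 + 12.68×149 = 359.28 + 506.66 + 1889.32 = 2755.26
ΣP(Feb 2017)Q(Jan 2017) = 89.82×3 + 6.58×62 + 12.68×124 = 269.46 + 407.96 + 1572.32 = 2249.74
P = 2755.26 / 2249.74 × 100 = 122.4702
Fisher = √(L × P) = √(122.7360 × 122.4702) = 122.6030

122.60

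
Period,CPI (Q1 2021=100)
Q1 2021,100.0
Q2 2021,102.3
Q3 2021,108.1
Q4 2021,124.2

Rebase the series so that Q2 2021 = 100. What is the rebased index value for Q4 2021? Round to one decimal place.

Rebased(Q4 2021) = 124.2 / 102.3 × 100 = 121.4076

121.4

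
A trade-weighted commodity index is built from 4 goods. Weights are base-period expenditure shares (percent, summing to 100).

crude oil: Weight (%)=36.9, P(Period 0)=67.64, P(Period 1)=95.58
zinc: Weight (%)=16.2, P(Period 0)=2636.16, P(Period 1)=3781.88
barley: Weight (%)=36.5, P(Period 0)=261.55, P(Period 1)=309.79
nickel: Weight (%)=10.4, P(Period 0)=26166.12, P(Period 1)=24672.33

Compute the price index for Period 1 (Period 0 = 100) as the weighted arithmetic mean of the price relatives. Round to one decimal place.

crude oil: 36.9 × (95.58/67.64) = 36.9 × 1.413069 = 52.1423
zinc: 16.2 × (3781.88/2636.16) = 16.2 × 1.434617 = 23.2408
barley: 36.5 × (309.79/261.55) = 36.5 × 1.184439 = 43.2320
nickel: 10.4 × (24672.33/26166.12) = 10.4 × 0.942911 = 9.8063
Index = Σ wᵢ·(p₁ᵢ/p₀ᵢ) = 52.1423 + 23.2408 + 43.2320 + 9.8063 = 128.4213

128.4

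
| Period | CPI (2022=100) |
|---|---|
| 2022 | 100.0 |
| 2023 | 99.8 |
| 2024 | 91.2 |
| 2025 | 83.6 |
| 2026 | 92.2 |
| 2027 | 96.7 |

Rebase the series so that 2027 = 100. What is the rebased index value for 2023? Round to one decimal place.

Rebased(2023) = 99.8 / 96.7 × 100 = 103.2058

103.2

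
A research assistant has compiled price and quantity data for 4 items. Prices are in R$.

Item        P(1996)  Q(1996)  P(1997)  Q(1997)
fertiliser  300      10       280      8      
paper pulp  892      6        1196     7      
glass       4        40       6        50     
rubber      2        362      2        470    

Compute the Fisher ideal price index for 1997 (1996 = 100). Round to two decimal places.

119.79

Laspeyres component (base-period weights):
ΣP(1997)Q(1996) = 280×10 + 1196×6 + 6×40 + 2×362 = 2800 + 7176 + 240 + 724 = 10940
ΣP(1996)Q(1996) = 300×10 + 892×6 + 4×40 + 2×362 = 3000 + 5352 + 160 + 724 = 9236
L = 10940 / 9236 × 100 = 118.4495
Paasche component (current-period weights):
ΣP(1997)Q(1997) = 280×8 + 1196×7 + 6×50 + 2×470 = 2240 + 8372 + 300 + 940 = 11852
ΣP(1996)Q(1997) = 300×8 + 892×7 + 4×50 + 2×470 = 2400 + 6244 + 200 + 940 = 9784
P = 11852 / 9784 × 100 = 121.1365
Fisher = √(L × P) = √(118.4495 × 121.1365) = 119.7855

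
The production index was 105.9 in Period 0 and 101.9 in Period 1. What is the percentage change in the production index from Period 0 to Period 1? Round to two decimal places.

-3.78%

Change = (101.9 − 105.9) / 105.9 × 100
       = -4.0 / 105.9 × 100 = -3.7771%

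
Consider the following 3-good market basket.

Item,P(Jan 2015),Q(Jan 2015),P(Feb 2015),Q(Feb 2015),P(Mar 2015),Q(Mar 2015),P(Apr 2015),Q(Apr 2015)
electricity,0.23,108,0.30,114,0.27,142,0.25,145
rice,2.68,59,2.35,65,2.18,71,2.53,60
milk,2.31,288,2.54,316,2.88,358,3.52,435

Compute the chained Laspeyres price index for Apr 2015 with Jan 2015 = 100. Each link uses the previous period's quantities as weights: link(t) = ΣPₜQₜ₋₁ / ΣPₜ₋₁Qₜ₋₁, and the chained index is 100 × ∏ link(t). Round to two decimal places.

Link Jan 2015→Feb 2015:
ΣP(Feb 2015)Q(Jan 2015) = 0.30×108 + 2.35×59 + 2.54×288 = 32.4 + 138.65 + 731.52 = 902.57
ΣP(Jan 2015)Q(Jan 2015) = 0.23×108 + 2.68×59 + 2.31×288 = 24.84 + 158.12 + 665.28 = 848.24
link = 902.57/848.24 = 1.064050
Link Feb 2015→Mar 2015:
ΣP(Mar 2015)Q(Feb 2015) = 0.27×114 + 2.18×65 + 2.88×316 = 30.78 + 141.7 + 910.08 = 1082.56
ΣP(Feb 2015)Q(Feb 2015) = 0.30×114 + 2.35×65 + 2.54×316 = 34.2 + 152.75 + 802.64 = 989.59
link = 1082.56/989.59 = 1.093948
Link Mar 2015→Apr 2015:
ΣP(Apr 2015)Q(Mar 2015) = 0.25×142 + 2.53×71 + 3.52×358 = 35.5 + 179.63 + 1260.16 = 1475.29
ΣP(Mar 2015)Q(Mar 2015) = 0.27×142 + 2.18×71 + 2.88×358 = 38.34 + 154.78 + 1031.04 = 1224.16
link = 1475.29/1224.16 = 1.205145
Chained index = 100 × 1.064050 × 1.093948 × 1.205145 = 140.2807

140.28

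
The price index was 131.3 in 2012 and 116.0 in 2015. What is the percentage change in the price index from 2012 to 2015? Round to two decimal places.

-11.65%

Change = (116.0 − 131.3) / 131.3 × 100
       = -15.3 / 131.3 × 100 = -11.6527%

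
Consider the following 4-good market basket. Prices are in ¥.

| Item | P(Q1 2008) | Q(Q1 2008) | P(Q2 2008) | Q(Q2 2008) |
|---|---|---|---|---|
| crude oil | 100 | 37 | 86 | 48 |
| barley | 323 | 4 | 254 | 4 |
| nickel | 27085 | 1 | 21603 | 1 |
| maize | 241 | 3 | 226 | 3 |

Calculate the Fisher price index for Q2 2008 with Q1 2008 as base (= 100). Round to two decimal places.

Laspeyres component (base-period weights):
ΣP(Q2 2008)Q(Q1 2008) = 86×37 + 254×4 + 21603×1 + 226×3 = 3182 + 1016 + 21603 + 678 = 26479
ΣP(Q1 2008)Q(Q1 2008) = 100×37 + 323×4 + 27085×1 + 241×3 = 3700 + 1292 + 27085 + 723 = 32800
L = 26479 / 32800 × 100 = 80.7287
Paasche component (current-period weights):
ΣP(Q2 2008)Q(Q2 2008) = 86×48 + 254×4 + 21603×1 + 226×3 = 4128 + 1016 + 21603 + 678 = 27425
ΣP(Q1 2008)Q(Q2 2008) = 100×48 + 323×4 + 27085×1 + 241×3 = 4800 + 1292 + 27085 + 723 = 33900
P = 27425 / 33900 × 100 = 80.8997
Fisher = √(L × P) = √(80.7287 × 80.8997) = 80.8141

80.81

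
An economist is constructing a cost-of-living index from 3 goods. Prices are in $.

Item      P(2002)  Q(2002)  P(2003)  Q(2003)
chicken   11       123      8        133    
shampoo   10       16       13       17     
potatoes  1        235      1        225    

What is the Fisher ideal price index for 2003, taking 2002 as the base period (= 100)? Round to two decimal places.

Laspeyres component (base-period weights):
ΣP(2003)Q(2002) = 8×123 + 13×16 + 1×235 = 984 + 208 + 235 = 1427
ΣP(2002)Q(2002) = 11×123 + 10×16 + 1×235 = 1353 + 160 + 235 = 1748
L = 1427 / 1748 × 100 = 81.6362
Paasche component (current-period weights):
ΣP(2003)Q(2003) = 8×133 + 13×17 + 1×225 = 1064 + 221 + 225 = 1510
ΣP(2002)Q(2003) = 11×133 + 10×17 + 1×225 = 1463 + 170 + 225 = 1858
P = 1510 / 1858 × 100 = 81.2702
Fisher = √(L × P) = √(81.6362 × 81.2702) = 81.4530

81.45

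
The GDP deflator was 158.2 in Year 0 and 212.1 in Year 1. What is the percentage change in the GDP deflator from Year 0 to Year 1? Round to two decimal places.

Change = (212.1 − 158.2) / 158.2 × 100
       = 53.9 / 158.2 × 100 = 34.0708%

34.07%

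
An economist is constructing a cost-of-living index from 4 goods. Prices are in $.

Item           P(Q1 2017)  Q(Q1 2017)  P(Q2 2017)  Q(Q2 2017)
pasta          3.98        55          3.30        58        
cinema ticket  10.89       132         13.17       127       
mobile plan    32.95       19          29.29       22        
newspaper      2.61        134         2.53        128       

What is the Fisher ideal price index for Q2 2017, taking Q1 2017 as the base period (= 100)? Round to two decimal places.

106.46

Laspeyres component (base-period weights):
ΣP(Q2 2017)Q(Q1 2017) = 3.30×55 + 13.17×132 + 29.29×19 + 2.53×134 = 181.5 + 1738.44 + 556.51 + 339.02 = 2815.47
ΣP(Q1 2017)Q(Q1 2017) = 3.98×55 + 10.89×132 + 32.95×19 + 2.61×134 = 218.9 + 1437.48 + 626.05 + 349.74 = 2632.17
L = 2815.47 / 2632.17 × 100 = 106.9638
Paasche component (current-period weights):
ΣP(Q2 2017)Q(Q2 2017) = 3.30×58 + 13.17×127 + 29.29×22 + 2.53×128 = 191.4 + 1672.59 + 644.38 + 323.84 = 2832.21
ΣP(Q1 2017)Q(Q2 2017) = 3.98×58 + 10.89×127 + 32.95×22 + 2.61×128 = 230.84 + 1383.03 + 724.9 + 334.08 = 2672.85
P = 2832.21 / 2672.85 × 100 = 105.9622
Fisher = √(L × P) = √(106.9638 × 105.9622) = 106.4618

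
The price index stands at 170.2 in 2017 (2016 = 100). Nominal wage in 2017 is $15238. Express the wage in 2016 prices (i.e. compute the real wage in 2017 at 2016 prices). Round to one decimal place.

8953.0

Real = Nominal ÷ (Index/100) = 15238 ÷ (170.2/100)
     = 15238 ÷ 1.702 = 8952.9965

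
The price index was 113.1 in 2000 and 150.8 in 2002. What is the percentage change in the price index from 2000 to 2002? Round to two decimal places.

Change = (150.8 − 113.1) / 113.1 × 100
       = 37.7 / 113.1 × 100 = 33.3333%

33.33%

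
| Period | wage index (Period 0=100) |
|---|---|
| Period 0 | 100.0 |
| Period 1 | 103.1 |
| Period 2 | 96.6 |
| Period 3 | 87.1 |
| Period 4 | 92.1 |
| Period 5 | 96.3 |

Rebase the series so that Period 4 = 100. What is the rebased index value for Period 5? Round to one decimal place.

Rebased(Period 5) = 96.3 / 92.1 × 100 = 104.5603

104.6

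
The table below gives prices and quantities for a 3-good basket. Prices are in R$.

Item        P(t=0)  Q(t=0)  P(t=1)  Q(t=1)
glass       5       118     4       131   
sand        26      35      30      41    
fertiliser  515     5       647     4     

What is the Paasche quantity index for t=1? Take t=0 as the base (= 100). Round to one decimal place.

Paasche quantity index uses current-period prices as weights.
ΣP(t=1)·Q(t=1) = 4×131 + 30×41 + 647×4 = 524 + 1230 + 2588 = 4342
ΣP(t=1)·Q(t=0) = 4×118 + 30×35 + 647×5 = 472 + 1050 + 3235 = 4757
Index = 4342 / 4757 × 100 = 91.2760

91.3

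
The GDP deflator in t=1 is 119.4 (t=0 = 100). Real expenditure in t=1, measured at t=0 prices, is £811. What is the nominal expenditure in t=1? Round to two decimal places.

968.33

Nominal = Real × (Index/100) = 811 × (119.4/100)
        = 811 × 1.194 = 968.3340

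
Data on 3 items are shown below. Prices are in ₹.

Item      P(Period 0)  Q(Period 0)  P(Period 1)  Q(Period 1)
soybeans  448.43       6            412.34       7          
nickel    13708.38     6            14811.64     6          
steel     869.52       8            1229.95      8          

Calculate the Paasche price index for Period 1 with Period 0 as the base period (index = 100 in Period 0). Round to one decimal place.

Paasche price index uses current-period quantities as weights.
ΣP(Period 1)·Q(Period 1) = 412.34×7 + 14811.64×6 + 1229.95×8 = 2886.38 + 88869.84 + 9839.6 = 101595.82
ΣP(Period 0)·Q(Period 1) = 448.43×7 + 13708.38×6 + 869.52×8 = 3139.01 + 82250.28 + 6956.16 = 92345.45
Index = 101595.82 / 92345.45 × 100 = 110.0171

110.0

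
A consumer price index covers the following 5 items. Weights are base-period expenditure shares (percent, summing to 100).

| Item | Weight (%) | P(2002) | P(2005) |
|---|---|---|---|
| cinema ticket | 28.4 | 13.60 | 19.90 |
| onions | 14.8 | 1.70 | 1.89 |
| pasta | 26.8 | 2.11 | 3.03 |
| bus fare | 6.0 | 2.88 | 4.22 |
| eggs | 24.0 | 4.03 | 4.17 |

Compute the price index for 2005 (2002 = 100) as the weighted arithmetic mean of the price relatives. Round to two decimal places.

cinema ticket: 28.4 × (19.90/13.60) = 28.4 × 1.463235 = 41.5559
onions: 14.8 × (1.89/1.70) = 14.8 × 1.111765 = 16.4541
pasta: 26.8 × (3.03/2.11) = 26.8 × 1.436019 = 38.4853
bus fare: 6.0 × (4.22/2.88) = 6.0 × 1.465278 = 8.7917
eggs: 24.0 × (4.17/4.03) = 24.0 × 1.034739 = 24.8337
Index = Σ wᵢ·(p₁ᵢ/p₀ᵢ) = 41.5559 + 16.4541 + 38.4853 + 8.7917 + 24.8337 = 130.1207

130.12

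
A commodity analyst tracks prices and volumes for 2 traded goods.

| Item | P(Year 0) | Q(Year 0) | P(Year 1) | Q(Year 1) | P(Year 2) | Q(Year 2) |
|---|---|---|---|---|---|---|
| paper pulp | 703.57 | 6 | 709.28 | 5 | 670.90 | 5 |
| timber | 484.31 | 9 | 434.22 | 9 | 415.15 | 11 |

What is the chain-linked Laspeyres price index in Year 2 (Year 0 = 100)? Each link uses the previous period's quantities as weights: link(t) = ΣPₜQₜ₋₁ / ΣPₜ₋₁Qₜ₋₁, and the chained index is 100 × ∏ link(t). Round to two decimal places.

90.51

Link Year 0→Year 1:
ΣP(Year 1)Q(Year 0) = 709.28×6 + 434.22×9 = 4255.68 + 3907.98 = 8163.66
ΣP(Year 0)Q(Year 0) = 703.57×6 + 484.31×9 = 4221.42 + 4358.79 = 8580.21
link = 8163.66/8580.21 = 0.951452
Link Year 1→Year 2:
ΣP(Year 2)Q(Year 1) = 670.90×5 + 415.15×9 = 3354.5 + 3736.35 = 7090.85
ΣP(Year 1)Q(Year 1) = 709.28×5 + 434.22×9 = 3546.4 + 3907.98 = 7454.38
link = 7090.85/7454.38 = 0.951233
Chained index = 100 × 0.951452 × 0.951233 = 90.5052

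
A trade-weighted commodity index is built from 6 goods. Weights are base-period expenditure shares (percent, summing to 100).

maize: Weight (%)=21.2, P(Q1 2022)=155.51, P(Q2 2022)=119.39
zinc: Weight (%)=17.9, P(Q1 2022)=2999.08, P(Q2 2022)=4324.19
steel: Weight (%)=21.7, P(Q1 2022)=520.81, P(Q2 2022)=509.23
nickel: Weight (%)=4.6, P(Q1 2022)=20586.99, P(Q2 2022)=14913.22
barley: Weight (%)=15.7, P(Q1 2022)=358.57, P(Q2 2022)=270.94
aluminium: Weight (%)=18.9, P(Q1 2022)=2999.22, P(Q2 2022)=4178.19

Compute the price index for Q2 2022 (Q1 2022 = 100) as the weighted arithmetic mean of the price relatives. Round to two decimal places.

104.83

maize: 21.2 × (119.39/155.51) = 21.2 × 0.767732 = 16.2759
zinc: 17.9 × (4324.19/2999.08) = 17.9 × 1.441839 = 25.8089
steel: 21.7 × (509.23/520.81) = 21.7 × 0.977765 = 21.2175
nickel: 4.6 × (14913.22/20586.99) = 4.6 × 0.724400 = 3.3322
barley: 15.7 × (270.94/358.57) = 15.7 × 0.755613 = 11.8631
aluminium: 18.9 × (4178.19/2999.22) = 18.9 × 1.393092 = 26.3294
Index = Σ wᵢ·(p₁ᵢ/p₀ᵢ) = 16.2759 + 25.8089 + 21.2175 + 3.3322 + 11.8631 + 26.3294 = 104.8271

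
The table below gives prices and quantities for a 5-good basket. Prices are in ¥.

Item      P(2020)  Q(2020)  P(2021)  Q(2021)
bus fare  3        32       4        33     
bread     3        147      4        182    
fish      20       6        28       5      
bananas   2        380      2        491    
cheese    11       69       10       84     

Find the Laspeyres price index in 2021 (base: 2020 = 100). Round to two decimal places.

Laspeyres price index uses base-period quantities as weights.
ΣP(2021)·Q(2020) = 4×32 + 4×147 + 28×6 + 2×380 + 10×69 = 128 + 588 + 168 + 760 + 690 = 2334
ΣP(2020)·Q(2020) = 3×32 + 3×147 + 20×6 + 2×380 + 11×69 = 96 + 441 + 120 + 760 + 759 = 2176
Index = 2334 / 2176 × 100 = 107.2610

107.26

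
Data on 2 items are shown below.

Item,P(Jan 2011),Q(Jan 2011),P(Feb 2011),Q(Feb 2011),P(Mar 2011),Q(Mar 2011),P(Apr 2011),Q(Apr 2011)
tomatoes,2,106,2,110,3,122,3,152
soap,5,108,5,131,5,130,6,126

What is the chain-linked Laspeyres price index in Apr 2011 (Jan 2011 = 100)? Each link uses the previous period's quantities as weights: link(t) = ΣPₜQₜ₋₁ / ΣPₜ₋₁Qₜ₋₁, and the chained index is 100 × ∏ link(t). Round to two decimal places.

Link Jan 2011→Feb 2011:
ΣP(Feb 2011)Q(Jan 2011) = 2×106 + 5×108 = 212 + 540 = 752
ΣP(Jan 2011)Q(Jan 2011) = 2×106 + 5×108 = 212 + 540 = 752
link = 752/752 = 1.000000
Link Feb 2011→Mar 2011:
ΣP(Mar 2011)Q(Feb 2011) = 3×110 + 5×131 = 330 + 655 = 985
ΣP(Feb 2011)Q(Feb 2011) = 2×110 + 5×131 = 220 + 655 = 875
link = 985/875 = 1.125714
Link Mar 2011→Apr 2011:
ΣP(Apr 2011)Q(Mar 2011) = 3×122 + 6×130 = 366 + 780 = 1146
ΣP(Mar 2011)Q(Mar 2011) = 3×122 + 5×130 = 366 + 650 = 1016
link = 1146/1016 = 1.127953
Chained index = 100 × 1.000000 × 1.125714 × 1.127953 = 126.9753

126.98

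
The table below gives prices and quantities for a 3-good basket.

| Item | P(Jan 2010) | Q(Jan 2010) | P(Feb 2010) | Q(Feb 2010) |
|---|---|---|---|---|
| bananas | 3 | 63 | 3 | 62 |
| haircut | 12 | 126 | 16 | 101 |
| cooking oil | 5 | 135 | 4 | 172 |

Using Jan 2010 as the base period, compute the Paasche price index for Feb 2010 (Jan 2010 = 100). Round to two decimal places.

Paasche price index uses current-period quantities as weights.
ΣP(Feb 2010)·Q(Feb 2010) = 3×62 + 16×101 + 4×172 = 186 + 1616 + 688 = 2490
ΣP(Jan 2010)·Q(Feb 2010) = 3×62 + 12×101 + 5×172 = 186 + 1212 + 860 = 2258
Index = 2490 / 2258 × 100 = 110.2746

110.27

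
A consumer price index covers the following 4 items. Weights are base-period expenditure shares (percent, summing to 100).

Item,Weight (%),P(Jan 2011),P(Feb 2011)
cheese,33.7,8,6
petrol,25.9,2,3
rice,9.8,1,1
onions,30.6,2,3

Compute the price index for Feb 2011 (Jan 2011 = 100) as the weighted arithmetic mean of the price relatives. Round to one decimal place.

119.8

cheese: 33.7 × (6/8) = 33.7 × 0.750000 = 25.2750
petrol: 25.9 × (3/2) = 25.9 × 1.500000 = 38.8500
rice: 9.8 × (1/1) = 9.8 × 1.000000 = 9.8000
onions: 30.6 × (3/2) = 30.6 × 1.500000 = 45.9000
Index = Σ wᵢ·(p₁ᵢ/p₀ᵢ) = 25.2750 + 38.8500 + 9.8000 + 45.9000 = 119.8250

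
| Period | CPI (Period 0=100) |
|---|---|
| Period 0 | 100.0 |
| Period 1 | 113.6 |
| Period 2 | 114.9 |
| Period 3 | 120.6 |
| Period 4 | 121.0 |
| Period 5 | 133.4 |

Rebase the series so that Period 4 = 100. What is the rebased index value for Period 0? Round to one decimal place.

82.6

Rebased(Period 0) = 100.0 / 121.0 × 100 = 82.6446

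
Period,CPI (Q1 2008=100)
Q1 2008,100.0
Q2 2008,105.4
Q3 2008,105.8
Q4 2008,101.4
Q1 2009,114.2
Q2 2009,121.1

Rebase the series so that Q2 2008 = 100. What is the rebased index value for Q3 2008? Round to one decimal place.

Rebased(Q3 2008) = 105.8 / 105.4 × 100 = 100.3795

100.4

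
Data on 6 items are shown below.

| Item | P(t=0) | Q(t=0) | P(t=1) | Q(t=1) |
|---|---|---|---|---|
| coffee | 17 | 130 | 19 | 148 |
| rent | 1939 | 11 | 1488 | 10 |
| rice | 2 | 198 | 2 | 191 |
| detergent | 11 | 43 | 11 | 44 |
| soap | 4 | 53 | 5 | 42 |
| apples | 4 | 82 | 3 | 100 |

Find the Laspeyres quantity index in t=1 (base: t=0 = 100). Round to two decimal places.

Laspeyres quantity index uses base-period prices as weights.
ΣP(t=0)·Q(t=1) = 17×148 + 1939×10 + 2×191 + 11×44 + 4×42 + 4×100 = 2516 + 19390 + 382 + 484 + 168 + 400 = 23340
ΣP(t=0)·Q(t=0) = 17×130 + 1939×11 + 2×198 + 11×43 + 4×53 + 4×82 = 2210 + 21329 + 396 + 473 + 212 + 328 = 24948
Index = 23340 / 24948 × 100 = 93.5546

93.55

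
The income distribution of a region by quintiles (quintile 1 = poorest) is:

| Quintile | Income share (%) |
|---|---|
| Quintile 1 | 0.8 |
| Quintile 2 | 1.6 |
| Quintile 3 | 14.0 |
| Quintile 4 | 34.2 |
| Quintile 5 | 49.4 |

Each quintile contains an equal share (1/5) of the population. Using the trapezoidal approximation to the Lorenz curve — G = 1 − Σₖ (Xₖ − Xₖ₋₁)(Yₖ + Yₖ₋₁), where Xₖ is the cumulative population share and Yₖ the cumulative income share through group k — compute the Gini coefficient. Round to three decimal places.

0.519

Cumulative income shares Yₖ: 0.0080, 0.0240, 0.1640, 0.5060, 1.0000
Σ (Xₖ−Xₖ₋₁)(Yₖ+Yₖ₋₁) = (1/5)(0.0080+0.0000) + (1/5)(0.0240+0.0080) + (1/5)(0.1640+0.0240) + (1/5)(0.5060+0.1640) + (1/5)(1.0000+0.5060)
  = 0.0016 + 0.0064 + 0.0376 + 0.1340 + 0.3012 = 0.4808
G = 1 − 0.4808 = 0.5192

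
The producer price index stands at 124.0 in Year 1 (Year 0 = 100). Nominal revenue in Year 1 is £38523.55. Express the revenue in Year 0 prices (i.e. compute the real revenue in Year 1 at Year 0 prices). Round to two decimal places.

31067.38

Real = Nominal ÷ (Index/100) = 38523.55 ÷ (124.0/100)
     = 38523.55 ÷ 1.240 = 31067.3790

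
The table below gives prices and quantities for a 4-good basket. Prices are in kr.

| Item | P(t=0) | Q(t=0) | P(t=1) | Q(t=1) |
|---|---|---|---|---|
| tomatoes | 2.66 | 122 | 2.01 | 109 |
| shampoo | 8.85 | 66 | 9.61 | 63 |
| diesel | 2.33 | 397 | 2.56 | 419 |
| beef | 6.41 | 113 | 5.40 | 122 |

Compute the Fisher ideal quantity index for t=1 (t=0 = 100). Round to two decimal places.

Laspeyres component (base-period weights):
ΣP(t=0)Q(t=1) = 2.66×109 + 8.85×63 + 2.33×419 + 6.41×122 = 289.94 + 557.55 + 976.27 + 782.02 = 2605.78
ΣP(t=0)Q(t=0) = 2.66×122 + 8.85×66 + 2.33×397 + 6.41×113 = 324.52 + 584.1 + 925.01 + 724.33 = 2557.96
L = 2605.78 / 2557.96 × 100 = 101.8695
Paasche component (current-period weights):
ΣP(t=1)Q(t=1) = 2.01×109 + 9.61×63 + 2.56×419 + 5.40×122 = 219.09 + 605.43 + 1072.64 + 658.8 = 2555.96
ΣP(t=1)Q(t=0) = 2.01×122 + 9.61×66 + 2.56×397 + 5.40×113 = 245.22 + 634.26 + 1016.32 + 610.2 = 2506
P = 2555.96 / 2506 × 100 = 101.9936
Fisher = √(L × P) = √(101.8695 × 101.9936) = 101.9315

101.93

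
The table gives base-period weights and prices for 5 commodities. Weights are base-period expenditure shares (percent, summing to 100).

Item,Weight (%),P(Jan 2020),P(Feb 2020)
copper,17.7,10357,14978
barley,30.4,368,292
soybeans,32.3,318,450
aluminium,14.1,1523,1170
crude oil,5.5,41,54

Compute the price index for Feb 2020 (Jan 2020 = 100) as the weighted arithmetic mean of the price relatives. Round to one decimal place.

copper: 17.7 × (14978/10357) = 17.7 × 1.446172 = 25.5972
barley: 30.4 × (292/368) = 30.4 × 0.793478 = 24.1217
soybeans: 32.3 × (450/318) = 32.3 × 1.415094 = 45.7075
aluminium: 14.1 × (1170/1523) = 14.1 × 0.768221 = 10.8319
crude oil: 5.5 × (54/41) = 5.5 × 1.317073 = 7.2439
Index = Σ wᵢ·(p₁ᵢ/p₀ᵢ) = 25.5972 + 24.1217 + 45.7075 + 10.8319 + 7.2439 = 113.5023

113.5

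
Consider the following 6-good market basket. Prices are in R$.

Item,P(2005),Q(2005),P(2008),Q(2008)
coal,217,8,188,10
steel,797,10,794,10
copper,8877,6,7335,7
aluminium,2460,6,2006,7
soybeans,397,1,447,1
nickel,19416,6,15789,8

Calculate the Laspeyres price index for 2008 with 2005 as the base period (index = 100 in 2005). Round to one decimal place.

Laspeyres price index uses base-period quantities as weights.
ΣP(2008)·Q(2005) = 188×8 + 794×10 + 7335×6 + 2006×6 + 447×1 + 15789×6 = 1504 + 7940 + 44010 + 12036 + 447 + 94734 = 160671
ΣP(2005)·Q(2005) = 217×8 + 797×10 + 8877×6 + 2460×6 + 397×1 + 19416×6 = 1736 + 7970 + 53262 + 14760 + 397 + 116496 = 194621
Index = 160671 / 194621 × 100 = 82.5558

82.6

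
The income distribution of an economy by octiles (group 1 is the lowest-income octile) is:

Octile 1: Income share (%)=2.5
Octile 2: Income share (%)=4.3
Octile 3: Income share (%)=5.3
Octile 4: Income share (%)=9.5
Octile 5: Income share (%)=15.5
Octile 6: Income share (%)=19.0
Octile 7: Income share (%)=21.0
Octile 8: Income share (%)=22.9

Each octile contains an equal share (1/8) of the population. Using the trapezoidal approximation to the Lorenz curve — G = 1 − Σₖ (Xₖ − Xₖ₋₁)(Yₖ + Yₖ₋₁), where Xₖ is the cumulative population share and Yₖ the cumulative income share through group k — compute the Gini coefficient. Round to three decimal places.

Cumulative income shares Yₖ: 0.0250, 0.0680, 0.1210, 0.2160, 0.3710, 0.5610, 0.7710, 1.0000
Σ (Xₖ−Xₖ₋₁)(Yₖ+Yₖ₋₁) = (1/8)(0.0250+0.0000) + (1/8)(0.0680+0.0250) + (1/8)(0.1210+0.0680) + (1/8)(0.2160+0.1210) + (1/8)(0.3710+0.2160) + (1/8)(0.5610+0.3710) + (1/8)(0.7710+0.5610) + (1/8)(1.0000+0.7710)
  = 0.0031 + 0.0116 + 0.0236 + 0.0421 + 0.0734 + 0.1165 + 0.1665 + 0.2214 = 0.6583
G = 1 − 0.6583 = 0.3417

0.342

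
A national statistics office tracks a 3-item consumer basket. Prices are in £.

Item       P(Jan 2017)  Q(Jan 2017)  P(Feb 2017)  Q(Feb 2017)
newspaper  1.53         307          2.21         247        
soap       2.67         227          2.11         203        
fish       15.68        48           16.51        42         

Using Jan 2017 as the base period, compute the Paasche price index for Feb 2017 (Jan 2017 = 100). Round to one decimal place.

105.6

Paasche price index uses current-period quantities as weights.
ΣP(Feb 2017)·Q(Feb 2017) = 2.21×247 + 2.11×203 + 16.51×42 = 545.87 + 428.33 + 693.42 = 1667.62
ΣP(Jan 2017)·Q(Feb 2017) = 1.53×247 + 2.67×203 + 15.68×42 = 377.91 + 542.01 + 658.56 = 1578.48
Index = 1667.62 / 1578.48 × 100 = 105.6472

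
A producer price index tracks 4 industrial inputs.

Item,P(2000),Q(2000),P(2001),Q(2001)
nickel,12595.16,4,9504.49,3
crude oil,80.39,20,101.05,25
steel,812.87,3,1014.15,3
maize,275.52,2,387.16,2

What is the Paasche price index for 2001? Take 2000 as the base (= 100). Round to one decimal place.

Paasche price index uses current-period quantities as weights.
ΣP(2001)·Q(2001) = 9504.49×3 + 101.05×25 + 1014.15×3 + 387.16×2 = 28513.47 + 2526.25 + 3042.45 + 774.32 = 34856.49
ΣP(2000)·Q(2001) = 12595.16×3 + 80.39×25 + 812.87×3 + 275.52×2 = 37785.48 + 2009.75 + 2438.61 + 551.04 = 42784.88
Index = 34856.49 / 42784.88 × 100 = 81.4692

81.5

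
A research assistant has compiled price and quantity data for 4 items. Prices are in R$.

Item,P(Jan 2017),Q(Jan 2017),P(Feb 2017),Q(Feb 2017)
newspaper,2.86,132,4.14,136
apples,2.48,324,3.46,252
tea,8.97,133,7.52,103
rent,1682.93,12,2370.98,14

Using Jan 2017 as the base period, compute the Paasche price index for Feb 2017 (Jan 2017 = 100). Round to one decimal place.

138.8

Paasche price index uses current-period quantities as weights.
ΣP(Feb 2017)·Q(Feb 2017) = 4.14×136 + 3.46×252 + 7.52×103 + 2370.98×14 = 563.04 + 871.92 + 774.56 + 33193.72 = 35403.24
ΣP(Jan 2017)·Q(Feb 2017) = 2.86×136 + 2.48×252 + 8.97×103 + 1682.93×14 = 388.96 + 624.96 + 923.91 + 23561.02 = 25498.85
Index = 35403.24 / 25498.85 × 100 = 138.8425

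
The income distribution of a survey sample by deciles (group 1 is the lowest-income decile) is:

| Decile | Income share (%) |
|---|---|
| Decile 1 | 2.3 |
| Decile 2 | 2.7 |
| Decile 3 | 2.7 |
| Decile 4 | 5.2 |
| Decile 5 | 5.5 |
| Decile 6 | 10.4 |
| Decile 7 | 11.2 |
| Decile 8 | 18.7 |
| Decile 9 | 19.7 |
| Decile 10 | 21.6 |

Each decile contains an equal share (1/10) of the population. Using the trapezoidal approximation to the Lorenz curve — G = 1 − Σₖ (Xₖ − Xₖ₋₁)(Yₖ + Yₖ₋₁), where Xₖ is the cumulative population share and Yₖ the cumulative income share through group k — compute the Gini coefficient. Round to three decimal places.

Cumulative income shares Yₖ: 0.0230, 0.0500, 0.0770, 0.1290, 0.1840, 0.2880, 0.4000, 0.5870, 0.7840, 1.0000
Σ (Xₖ−Xₖ₋₁)(Yₖ+Yₖ₋₁) = (1/10)(0.0230+0.0000) + (1/10)(0.0500+0.0230) + (1/10)(0.0770+0.0500) + (1/10)(0.1290+0.0770) + (1/10)(0.1840+0.1290) + (1/10)(0.2880+0.1840) + (1/10)(0.4000+0.2880) + (1/10)(0.5870+0.4000) + (1/10)(0.7840+0.5870) + (1/10)(1.0000+0.7840)
  = 0.0023 + 0.0073 + 0.0127 + 0.0206 + 0.0313 + 0.0472 + 0.0688 + 0.0987 + 0.1371 + 0.1784 = 0.6044
G = 1 − 0.6044 = 0.3956

0.396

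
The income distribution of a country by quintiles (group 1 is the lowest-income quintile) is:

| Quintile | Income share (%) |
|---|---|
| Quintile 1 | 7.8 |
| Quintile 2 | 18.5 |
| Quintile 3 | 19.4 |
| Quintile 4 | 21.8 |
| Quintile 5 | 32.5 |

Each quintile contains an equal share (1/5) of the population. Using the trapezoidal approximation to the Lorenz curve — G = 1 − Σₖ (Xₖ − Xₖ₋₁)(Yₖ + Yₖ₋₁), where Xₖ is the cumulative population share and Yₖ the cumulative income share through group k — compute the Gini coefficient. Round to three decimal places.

0.211

Cumulative income shares Yₖ: 0.0780, 0.2630, 0.4570, 0.6750, 1.0000
Σ (Xₖ−Xₖ₋₁)(Yₖ+Yₖ₋₁) = (1/5)(0.0780+0.0000) + (1/5)(0.2630+0.0780) + (1/5)(0.4570+0.2630) + (1/5)(0.6750+0.4570) + (1/5)(1.0000+0.6750)
  = 0.0156 + 0.0682 + 0.1440 + 0.2264 + 0.3350 = 0.7892
G = 1 − 0.7892 = 0.2108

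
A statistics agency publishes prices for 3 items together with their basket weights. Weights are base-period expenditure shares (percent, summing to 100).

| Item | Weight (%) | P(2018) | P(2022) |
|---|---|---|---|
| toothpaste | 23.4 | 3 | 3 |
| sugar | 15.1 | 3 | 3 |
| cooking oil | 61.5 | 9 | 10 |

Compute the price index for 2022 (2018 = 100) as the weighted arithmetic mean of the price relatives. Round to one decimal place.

106.8

toothpaste: 23.4 × (3/3) = 23.4 × 1.000000 = 23.4000
sugar: 15.1 × (3/3) = 15.1 × 1.000000 = 15.1000
cooking oil: 61.5 × (10/9) = 61.5 × 1.111111 = 68.3333
Index = Σ wᵢ·(p₁ᵢ/p₀ᵢ) = 23.4000 + 15.1000 + 68.3333 = 106.8333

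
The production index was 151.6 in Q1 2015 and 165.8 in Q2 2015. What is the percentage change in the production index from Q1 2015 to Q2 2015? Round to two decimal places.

9.37%

Change = (165.8 − 151.6) / 151.6 × 100
       = 14.2 / 151.6 × 100 = 9.3668%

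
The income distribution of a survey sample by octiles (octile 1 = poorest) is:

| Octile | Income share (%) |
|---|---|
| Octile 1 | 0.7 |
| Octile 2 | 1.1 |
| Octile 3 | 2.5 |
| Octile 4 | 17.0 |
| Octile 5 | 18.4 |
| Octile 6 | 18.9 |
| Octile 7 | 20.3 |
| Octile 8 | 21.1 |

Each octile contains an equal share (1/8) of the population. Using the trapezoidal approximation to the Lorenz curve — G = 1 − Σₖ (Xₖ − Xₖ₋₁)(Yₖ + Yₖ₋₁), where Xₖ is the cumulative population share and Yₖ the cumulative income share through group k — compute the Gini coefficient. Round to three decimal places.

0.362

Cumulative income shares Yₖ: 0.0070, 0.0180, 0.0430, 0.2130, 0.3970, 0.5860, 0.7890, 1.0000
Σ (Xₖ−Xₖ₋₁)(Yₖ+Yₖ₋₁) = (1/8)(0.0070+0.0000) + (1/8)(0.0180+0.0070) + (1/8)(0.0430+0.0180) + (1/8)(0.2130+0.0430) + (1/8)(0.3970+0.2130) + (1/8)(0.5860+0.3970) + (1/8)(0.7890+0.5860) + (1/8)(1.0000+0.7890)
  = 0.0009 + 0.0031 + 0.0076 + 0.0320 + 0.0763 + 0.1229 + 0.1719 + 0.2236 = 0.6382
G = 1 − 0.6382 = 0.3618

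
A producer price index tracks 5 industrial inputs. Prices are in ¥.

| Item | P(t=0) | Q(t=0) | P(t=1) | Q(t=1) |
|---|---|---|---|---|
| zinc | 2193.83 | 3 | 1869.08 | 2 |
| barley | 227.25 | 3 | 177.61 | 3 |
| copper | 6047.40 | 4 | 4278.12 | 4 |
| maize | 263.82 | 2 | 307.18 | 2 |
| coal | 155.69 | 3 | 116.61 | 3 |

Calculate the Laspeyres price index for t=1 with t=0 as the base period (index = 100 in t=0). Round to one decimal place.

74.6

Laspeyres price index uses base-period quantities as weights.
ΣP(t=1)·Q(t=0) = 1869.08×3 + 177.61×3 + 4278.12×4 + 307.18×2 + 116.61×3 = 5607.24 + 532.83 + 17112.48 + 614.36 + 349.83 = 24216.74
ΣP(t=0)·Q(t=0) = 2193.83×3 + 227.25×3 + 6047.40×4 + 263.82×2 + 155.69×3 = 6581.49 + 681.75 + 24189.6 + 527.64 + 467.07 = 32447.55
Index = 24216.74 / 32447.55 × 100 = 74.6335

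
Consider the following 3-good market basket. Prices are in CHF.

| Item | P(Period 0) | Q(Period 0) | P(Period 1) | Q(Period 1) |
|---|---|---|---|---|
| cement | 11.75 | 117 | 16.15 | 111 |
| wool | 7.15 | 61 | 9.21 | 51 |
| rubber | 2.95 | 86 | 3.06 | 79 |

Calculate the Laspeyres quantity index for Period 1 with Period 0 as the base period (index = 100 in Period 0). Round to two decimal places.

Laspeyres quantity index uses base-period prices as weights.
ΣP(Period 0)·Q(Period 1) = 11.75×111 + 7.15×51 + 2.95×79 = 1304.25 + 364.65 + 233.05 = 1901.95
ΣP(Period 0)·Q(Period 0) = 11.75×117 + 7.15×61 + 2.95×86 = 1374.75 + 436.15 + 253.7 = 2064.6
Index = 1901.95 / 2064.6 × 100 = 92.1220

92.12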